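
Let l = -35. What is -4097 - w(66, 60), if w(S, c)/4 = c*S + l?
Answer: -19797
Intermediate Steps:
w(S, c) = -140 + 4*S*c (w(S, c) = 4*(c*S - 35) = 4*(S*c - 35) = 4*(-35 + S*c) = -140 + 4*S*c)
-4097 - w(66, 60) = -4097 - (-140 + 4*66*60) = -4097 - (-140 + 15840) = -4097 - 1*15700 = -4097 - 15700 = -19797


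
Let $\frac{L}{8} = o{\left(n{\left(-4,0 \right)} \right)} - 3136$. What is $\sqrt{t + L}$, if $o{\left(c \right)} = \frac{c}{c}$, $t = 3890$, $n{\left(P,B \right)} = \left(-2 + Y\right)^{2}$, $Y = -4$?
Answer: $i \sqrt{21190} \approx 145.57 i$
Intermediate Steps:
$n{\left(P,B \right)} = 36$ ($n{\left(P,B \right)} = \left(-2 - 4\right)^{2} = \left(-6\right)^{2} = 36$)
$o{\left(c \right)} = 1$
$L = -25080$ ($L = 8 \left(1 - 3136\right) = 8 \left(-3135\right) = -25080$)
$\sqrt{t + L} = \sqrt{3890 - 25080} = \sqrt{-21190} = i \sqrt{21190}$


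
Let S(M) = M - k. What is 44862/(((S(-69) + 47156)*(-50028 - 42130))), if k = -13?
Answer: -7477/723440300 ≈ -1.0335e-5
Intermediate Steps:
S(M) = 13 + M (S(M) = M - 1*(-13) = M + 13 = 13 + M)
44862/(((S(-69) + 47156)*(-50028 - 42130))) = 44862/((((13 - 69) + 47156)*(-50028 - 42130))) = 44862/(((-56 + 47156)*(-92158))) = 44862/((47100*(-92158))) = 44862/(-4340641800) = 44862*(-1/4340641800) = -7477/723440300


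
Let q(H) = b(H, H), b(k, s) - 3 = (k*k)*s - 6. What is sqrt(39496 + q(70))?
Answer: sqrt(382493) ≈ 618.46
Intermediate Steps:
b(k, s) = -3 + s*k**2 (b(k, s) = 3 + ((k*k)*s - 6) = 3 + (k**2*s - 6) = 3 + (s*k**2 - 6) = 3 + (-6 + s*k**2) = -3 + s*k**2)
q(H) = -3 + H**3 (q(H) = -3 + H*H**2 = -3 + H**3)
sqrt(39496 + q(70)) = sqrt(39496 + (-3 + 70**3)) = sqrt(39496 + (-3 + 343000)) = sqrt(39496 + 342997) = sqrt(382493)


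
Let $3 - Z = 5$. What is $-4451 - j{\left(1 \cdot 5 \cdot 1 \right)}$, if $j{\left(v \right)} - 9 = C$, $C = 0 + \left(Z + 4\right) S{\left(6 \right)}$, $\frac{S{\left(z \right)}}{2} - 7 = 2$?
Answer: $-4496$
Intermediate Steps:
$Z = -2$ ($Z = 3 - 5 = -2$)
$S{\left(z \right)} = 18$ ($S{\left(z \right)} = 14 + 2 \cdot 2 = 14 + 4 = 18$)
$C = 36$ ($C = 0 + \left(-2 + 4\right) 18 = 0 + 2 \cdot 18 = 0 + 36 = 36$)
$j{\left(v \right)} = 45$ ($j{\left(v \right)} = 9 + 36 = 45$)
$-4451 - j{\left(1 \cdot 5 \cdot 1 \right)} = -4451 - 45 = -4496$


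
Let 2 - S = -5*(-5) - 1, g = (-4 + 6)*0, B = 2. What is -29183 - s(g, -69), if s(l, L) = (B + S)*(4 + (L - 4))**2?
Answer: 66037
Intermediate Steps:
g = 0 (g = 2*0 = 0)
S = -22 (S = 2 - (-5*(-5) - 1) = 2 - (25 - 1) = 2 - 1*24 = 2 - 24 = -22)
s(l, L) = -20*L**2 (s(l, L) = (2 - 22)*(4 + (L - 4))**2 = -20*(4 + (-4 + L))**2 = -20*L**2)
-29183 - s(g, -69) = -29183 - (-20)*(-69)**2 = -29183 - (-20)*4761 = -29183 - 1*(-95220) = -29183 + 95220 = 66037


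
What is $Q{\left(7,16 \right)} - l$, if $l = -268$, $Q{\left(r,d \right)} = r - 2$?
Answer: $273$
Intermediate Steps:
$Q{\left(r,d \right)} = -2 + r$
$Q{\left(7,16 \right)} - l = \left(-2 + 7\right) - -268 = 5 + 268 = 273$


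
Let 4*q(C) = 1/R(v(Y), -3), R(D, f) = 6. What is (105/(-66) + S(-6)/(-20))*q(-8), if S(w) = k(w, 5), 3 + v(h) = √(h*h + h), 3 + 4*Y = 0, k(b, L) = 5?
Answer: -27/352 ≈ -0.076705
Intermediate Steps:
Y = -¾ (Y = -¾ + (¼)*0 = -¾ + 0 = -¾ ≈ -0.75000)
v(h) = -3 + √(h + h²) (v(h) = -3 + √(h*h + h) = -3 + √(h² + h) = -3 + √(h + h²))
S(w) = 5
q(C) = 1/24 (q(C) = (¼)/6 = (¼)*(⅙) = 1/24)
(105/(-66) + S(-6)/(-20))*q(-8) = (105/(-66) + 5/(-20))*(1/24) = (105*(-1/66) + 5*(-1/20))*(1/24) = (-35/22 - ¼)*(1/24) = -81/44*1/24 = -27/352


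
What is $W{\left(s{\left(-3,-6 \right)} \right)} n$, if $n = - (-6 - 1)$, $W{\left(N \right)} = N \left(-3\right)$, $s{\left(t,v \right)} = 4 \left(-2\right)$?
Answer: $168$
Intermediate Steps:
$s{\left(t,v \right)} = -8$
$W{\left(N \right)} = - 3 N$
$n = 7$ ($n = \left(-1\right) \left(-7\right) = 7$)
$W{\left(s{\left(-3,-6 \right)} \right)} n = \left(-3\right) \left(-8\right) 7 = 24 \cdot 7 = 168$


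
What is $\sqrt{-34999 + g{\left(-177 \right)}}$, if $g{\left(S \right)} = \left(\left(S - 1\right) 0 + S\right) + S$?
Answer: $i \sqrt{35353} \approx 188.02 i$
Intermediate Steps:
$g{\left(S \right)} = 2 S$ ($g{\left(S \right)} = \left(\left(-1 + S\right) 0 + S\right) + S = \left(0 + S\right) + S = S + S = 2 S$)
$\sqrt{-34999 + g{\left(-177 \right)}} = \sqrt{-34999 + 2 \left(-177\right)} = \sqrt{-34999 - 354} = \sqrt{-35353} = i \sqrt{35353}$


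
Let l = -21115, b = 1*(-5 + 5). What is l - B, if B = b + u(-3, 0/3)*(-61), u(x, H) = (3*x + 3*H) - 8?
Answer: -22152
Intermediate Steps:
b = 0 (b = 1*0 = 0)
u(x, H) = -8 + 3*H + 3*x (u(x, H) = (3*H + 3*x) - 8 = -8 + 3*H + 3*x)
B = 1037 (B = 0 + (-8 + 3*(0/3) + 3*(-3))*(-61) = 0 + (-8 + 3*(0*(⅓)) - 9)*(-61) = 0 + (-8 + 3*0 - 9)*(-61) = 0 + (-8 + 0 - 9)*(-61) = 0 - 17*(-61) = 0 + 1037 = 1037)
l - B = -21115 - 1*1037 = -21115 - 1037 = -22152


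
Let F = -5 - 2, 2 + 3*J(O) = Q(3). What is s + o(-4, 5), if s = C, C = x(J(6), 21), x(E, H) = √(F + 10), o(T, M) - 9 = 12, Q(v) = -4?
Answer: 21 + √3 ≈ 22.732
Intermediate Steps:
J(O) = -2 (J(O) = -⅔ + (⅓)*(-4) = -⅔ - 4/3 = -2)
o(T, M) = 21 (o(T, M) = 9 + 12 = 21)
F = -7
x(E, H) = √3 (x(E, H) = √(-7 + 10) = √3)
C = √3 ≈ 1.7320
s = √3 ≈ 1.7320
s + o(-4, 5) = √3 + 21 = 21 + √3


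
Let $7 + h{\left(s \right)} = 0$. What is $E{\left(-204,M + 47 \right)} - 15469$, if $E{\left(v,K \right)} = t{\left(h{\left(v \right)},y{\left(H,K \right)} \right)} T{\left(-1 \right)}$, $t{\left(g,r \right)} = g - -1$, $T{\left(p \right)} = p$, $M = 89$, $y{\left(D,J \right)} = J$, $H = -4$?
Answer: $-15463$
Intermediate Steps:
$h{\left(s \right)} = -7$ ($h{\left(s \right)} = -7 + 0 = -7$)
$t{\left(g,r \right)} = 1 + g$ ($t{\left(g,r \right)} = g + 1 = 1 + g$)
$E{\left(v,K \right)} = 6$ ($E{\left(v,K \right)} = \left(1 - 7\right) \left(-1\right) = \left(-6\right) \left(-1\right) = 6$)
$E{\left(-204,M + 47 \right)} - 15469 = 6 - 15469 = -15463$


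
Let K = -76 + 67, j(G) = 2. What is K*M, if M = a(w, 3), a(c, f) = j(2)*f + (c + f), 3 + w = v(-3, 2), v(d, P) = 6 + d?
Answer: -81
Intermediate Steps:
w = 0 (w = -3 + (6 - 3) = -3 + 3 = 0)
a(c, f) = c + 3*f (a(c, f) = 2*f + (c + f) = c + 3*f)
M = 9 (M = 0 + 3*3 = 0 + 9 = 9)
K = -9
K*M = -9*9 = -81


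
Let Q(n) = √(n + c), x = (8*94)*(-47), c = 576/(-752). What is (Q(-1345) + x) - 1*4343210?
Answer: -4378554 + I*√2972797/47 ≈ -4.3786e+6 + 36.685*I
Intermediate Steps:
c = -36/47 (c = 576*(-1/752) = -36/47 ≈ -0.76596)
x = -35344 (x = 752*(-47) = -35344)
Q(n) = √(-36/47 + n) (Q(n) = √(n - 36/47) = √(-36/47 + n))
(Q(-1345) + x) - 1*4343210 = (√(-1692 + 2209*(-1345))/47 - 35344) - 1*4343210 = (√(-1692 - 2971105)/47 - 35344) - 4343210 = (√(-2972797)/47 - 35344) - 4343210 = ((I*√2972797)/47 - 35344) - 4343210 = (I*√2972797/47 - 35344) - 4343210 = (-35344 + I*√2972797/47) - 4343210 = -4378554 + I*√2972797/47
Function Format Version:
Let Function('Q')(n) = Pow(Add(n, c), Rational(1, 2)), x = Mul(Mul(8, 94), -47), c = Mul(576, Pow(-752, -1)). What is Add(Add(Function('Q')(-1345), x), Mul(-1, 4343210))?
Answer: Add(-4378554, Mul(Rational(1, 47), I, Pow(2972797, Rational(1, 2)))) ≈ Add(-4.3786e+6, Mul(36.685, I))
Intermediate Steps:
c = Rational(-36, 47) (c = Mul(576, Rational(-1, 752)) = Rational(-36, 47) ≈ -0.76596)
x = -35344 (x = Mul(752, -47) = -35344)
Function('Q')(n) = Pow(Add(Rational(-36, 47), n), Rational(1, 2)) (Function('Q')(n) = Pow(Add(n, Rational(-36, 47)), Rational(1, 2)) = Pow(Add(Rational(-36, 47), n), Rational(1, 2)))
Add(Add(Function('Q')(-1345), x), Mul(-1, 4343210)) = Add(Add(Mul(Rational(1, 47), Pow(Add(-1692, Mul(2209, -1345)), Rational(1, 2))), -35344), Mul(-1, 4343210)) = Add(Add(Mul(Rational(1, 47), Pow(Add(-1692, -2971105), Rational(1, 2))), -35344), -4343210) = Add(Add(Mul(Rational(1, 47), Pow(-2972797, Rational(1, 2))), -35344), -4343210) = Add(Add(Mul(Rational(1, 47), Mul(I, Pow(2972797, Rational(1, 2)))), -35344), -4343210) = Add(Add(Mul(Rational(1, 47), I, Pow(2972797, Rational(1, 2))), -35344), -4343210) = Add(Add(-35344, Mul(Rational(1, 47), I, Pow(2972797, Rational(1, 2)))), -4343210) = Add(-4378554, Mul(Rational(1, 47), I, Pow(2972797, Rational(1, 2))))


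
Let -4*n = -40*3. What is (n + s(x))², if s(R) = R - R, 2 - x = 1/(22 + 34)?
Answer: 900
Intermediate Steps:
n = 30 (n = -(-10)*3 = -¼*(-120) = 30)
x = 111/56 (x = 2 - 1/(22 + 34) = 2 - 1/56 = 111/56 ≈ 1.9821)
s(R) = 0
(n + s(x))² = (30 + 0)² = 30² = 900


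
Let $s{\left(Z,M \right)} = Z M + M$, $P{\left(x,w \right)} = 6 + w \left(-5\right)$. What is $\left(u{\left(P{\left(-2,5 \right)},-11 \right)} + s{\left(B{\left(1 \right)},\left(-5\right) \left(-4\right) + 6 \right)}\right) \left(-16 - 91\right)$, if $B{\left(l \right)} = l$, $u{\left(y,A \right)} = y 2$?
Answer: $-1498$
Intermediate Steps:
$P{\left(x,w \right)} = 6 - 5 w$
$u{\left(y,A \right)} = 2 y$
$s{\left(Z,M \right)} = M + M Z$ ($s{\left(Z,M \right)} = M Z + M = M + M Z$)
$\left(u{\left(P{\left(-2,5 \right)},-11 \right)} + s{\left(B{\left(1 \right)},\left(-5\right) \left(-4\right) + 6 \right)}\right) \left(-16 - 91\right) = \left(2 \left(6 - 25\right) + \left(\left(-5\right) \left(-4\right) + 6\right) \left(1 + 1\right)\right) \left(-16 - 91\right) = \left(2 \left(6 - 25\right) + \left(20 + 6\right) 2\right) \left(-107\right) = \left(2 \left(-19\right) + 26 \cdot 2\right) \left(-107\right) = \left(-38 + 52\right) \left(-107\right) = 14 \left(-107\right) = -1498$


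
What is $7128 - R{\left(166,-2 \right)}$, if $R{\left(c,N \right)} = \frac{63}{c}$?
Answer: $\frac{1183185}{166} \approx 7127.6$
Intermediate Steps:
$7128 - R{\left(166,-2 \right)} = 7128 - \frac{63}{166} = \frac{1183185}{166}$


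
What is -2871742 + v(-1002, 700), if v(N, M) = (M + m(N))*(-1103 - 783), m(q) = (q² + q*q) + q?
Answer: -3789405258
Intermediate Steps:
m(q) = q + 2*q² (m(q) = (q² + q²) + q = 2*q² + q = q + 2*q²)
v(N, M) = -1886*M - 1886*N*(1 + 2*N) (v(N, M) = (M + N*(1 + 2*N))*(-1103 - 783) = (M + N*(1 + 2*N))*(-1886) = -1886*M - 1886*N*(1 + 2*N))
-2871742 + v(-1002, 700) = -2871742 + (-1886*700 - 1886*(-1002)*(1 + 2*(-1002))) = -2871742 + (-1320200 - 1886*(-1002)*(1 - 2004)) = -2871742 + (-1320200 - 1886*(-1002)*(-2003)) = -2871742 + (-1320200 - 3785213316) = -2871742 - 3786533516 = -3789405258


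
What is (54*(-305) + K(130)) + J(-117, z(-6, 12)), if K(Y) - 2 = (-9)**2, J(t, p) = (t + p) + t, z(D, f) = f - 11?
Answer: -16620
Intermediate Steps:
z(D, f) = -11 + f
J(t, p) = p + 2*t (J(t, p) = (p + t) + t = p + 2*t)
K(Y) = 83 (K(Y) = 2 + (-9)**2 = 2 + 81 = 83)
(54*(-305) + K(130)) + J(-117, z(-6, 12)) = (54*(-305) + 83) + ((-11 + 12) + 2*(-117)) = (-16470 + 83) + (1 - 234) = -16387 - 233 = -16620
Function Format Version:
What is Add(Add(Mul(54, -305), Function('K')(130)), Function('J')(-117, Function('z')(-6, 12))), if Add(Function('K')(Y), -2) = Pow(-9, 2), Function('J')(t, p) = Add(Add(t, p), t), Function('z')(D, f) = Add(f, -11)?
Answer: -16620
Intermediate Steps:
Function('z')(D, f) = Add(-11, f)
Function('J')(t, p) = Add(p, Mul(2, t)) (Function('J')(t, p) = Add(Add(p, t), t) = Add(p, Mul(2, t)))
Function('K')(Y) = 83 (Function('K')(Y) = Add(2, Pow(-9, 2)) = Add(2, 81) = 83)
Add(Add(Mul(54, -305), Function('K')(130)), Function('J')(-117, Function('z')(-6, 12))) = Add(Add(Mul(54, -305), 83), Add(Add(-11, 12), Mul(2, -117))) = Add(Add(-16470, 83), Add(1, -234)) = Add(-16387, -233) = -16620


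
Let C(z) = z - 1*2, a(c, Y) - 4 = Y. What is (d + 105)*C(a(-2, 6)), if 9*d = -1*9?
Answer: 832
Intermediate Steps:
a(c, Y) = 4 + Y
C(z) = -2 + z (C(z) = z - 2 = -2 + z)
d = -1 (d = (-1*9)/9 = (⅑)*(-9) = -1)
(d + 105)*C(a(-2, 6)) = (-1 + 105)*(-2 + (4 + 6)) = 104*(-2 + 10) = 104*8 = 832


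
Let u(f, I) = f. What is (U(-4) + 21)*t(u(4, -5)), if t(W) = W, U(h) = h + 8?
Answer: 100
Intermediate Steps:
U(h) = 8 + h
(U(-4) + 21)*t(u(4, -5)) = ((8 - 4) + 21)*4 = (4 + 21)*4 = 25*4 = 100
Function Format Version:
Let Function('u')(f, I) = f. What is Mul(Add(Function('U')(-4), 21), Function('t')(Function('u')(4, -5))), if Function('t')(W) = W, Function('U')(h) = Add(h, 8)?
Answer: 100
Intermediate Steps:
Function('U')(h) = Add(8, h)
Mul(Add(Function('U')(-4), 21), Function('t')(Function('u')(4, -5))) = Mul(Add(Add(8, -4), 21), 4) = Mul(Add(4, 21), 4) = Mul(25, 4) = 100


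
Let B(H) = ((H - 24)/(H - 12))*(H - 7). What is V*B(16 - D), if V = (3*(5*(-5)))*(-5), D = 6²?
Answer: -111375/8 ≈ -13922.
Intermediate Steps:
D = 36
B(H) = (-24 + H)*(-7 + H)/(-12 + H) (B(H) = ((-24 + H)/(-12 + H))*(-7 + H) = (-24 + H)*(-7 + H)/(-12 + H))
V = 375 (V = (3*(-25))*(-5) = -75*(-5) = 375)
V*B(16 - D) = 375*((168 + (16 - 1*36)² - 31*(16 - 1*36))/(-12 + (16 - 1*36))) = 375*((168 + (16 - 36)² - 31*(16 - 36))/(-12 + (16 - 36))) = 375*((168 + (-20)² - 31*(-20))/(-12 - 20)) = 375*((168 + 400 + 620)/(-32)) = 375*(-1/32*1188) = 375*(-297/8) = -111375/8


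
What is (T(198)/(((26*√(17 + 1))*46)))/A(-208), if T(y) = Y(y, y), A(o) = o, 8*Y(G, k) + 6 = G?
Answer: -√2/62192 ≈ -2.2739e-5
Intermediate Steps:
Y(G, k) = -¾ + G/8
T(y) = -¾ + y/8
(T(198)/(((26*√(17 + 1))*46)))/A(-208) = ((-¾ + (⅛)*198)/(((26*√(17 + 1))*46)))/(-208) = ((-¾ + 99/4)/(((26*√18)*46)))*(-1/208) = (24/(((26*(3*√2))*46)))*(-1/208) = (24/(((78*√2)*46)))*(-1/208) = (24/((3588*√2)))*(-1/208) = (24*(√2/7176))*(-1/208) = (√2/299)*(-1/208) = -√2/62192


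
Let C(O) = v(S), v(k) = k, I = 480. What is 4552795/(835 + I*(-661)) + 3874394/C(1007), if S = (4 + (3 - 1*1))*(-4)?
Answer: -122614187641/759468 ≈ -1.6145e+5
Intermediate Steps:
S = -24 (S = (4 + (3 - 1))*(-4) = (4 + 2)*(-4) = 6*(-4) = -24)
C(O) = -24
4552795/(835 + I*(-661)) + 3874394/C(1007) = 4552795/(835 + 480*(-661)) + 3874394/(-24) = 4552795/(835 - 317280) + 3874394*(-1/24) = 4552795/(-316445) - 1937197/12 = 4552795*(-1/316445) - 1937197/12 = -910559/63289 - 1937197/12 = -122614187641/759468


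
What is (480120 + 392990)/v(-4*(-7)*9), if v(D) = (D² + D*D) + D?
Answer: 12473/1818 ≈ 6.8608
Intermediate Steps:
v(D) = D + 2*D² (v(D) = (D² + D²) + D = 2*D² + D = D + 2*D²)
(480120 + 392990)/v(-4*(-7)*9) = (480120 + 392990)/(((-4*(-7)*9)*(1 + 2*(-4*(-7)*9)))) = 873110/(((28*9)*(1 + 2*(28*9)))) = 873110/((252*(1 + 2*252))) = 873110/((252*(1 + 504))) = 873110/((252*505)) = 873110/127260 = 873110*(1/127260) = 12473/1818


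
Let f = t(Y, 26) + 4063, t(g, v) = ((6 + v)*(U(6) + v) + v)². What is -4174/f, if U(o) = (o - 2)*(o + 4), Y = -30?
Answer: -4174/4575107 ≈ -0.00091233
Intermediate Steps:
U(o) = (-2 + o)*(4 + o)
t(g, v) = (v + (6 + v)*(40 + v))² (t(g, v) = ((6 + v)*((-8 + 6² + 2*6) + v) + v)² = ((6 + v)*((-8 + 36 + 12) + v) + v)² = ((6 + v)*(40 + v) + v)² = (v + (6 + v)*(40 + v))²)
f = 4575107 (f = (240 + 26² + 47*26)² + 4063 = (240 + 676 + 1222)² + 4063 = 2138² + 4063 = 4571044 + 4063 = 4575107)
-4174/f = -4174/4575107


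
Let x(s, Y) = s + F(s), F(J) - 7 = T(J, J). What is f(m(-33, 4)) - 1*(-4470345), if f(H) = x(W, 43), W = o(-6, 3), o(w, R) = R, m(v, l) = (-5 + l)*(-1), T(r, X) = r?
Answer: 4470358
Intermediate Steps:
m(v, l) = 5 - l
F(J) = 7 + J
W = 3
x(s, Y) = 7 + 2*s (x(s, Y) = s + (7 + s) = 7 + 2*s)
f(H) = 13 (f(H) = 7 + 2*3 = 7 + 6 = 13)
f(m(-33, 4)) - 1*(-4470345) = 13 - 1*(-4470345) = 13 + 4470345 = 4470358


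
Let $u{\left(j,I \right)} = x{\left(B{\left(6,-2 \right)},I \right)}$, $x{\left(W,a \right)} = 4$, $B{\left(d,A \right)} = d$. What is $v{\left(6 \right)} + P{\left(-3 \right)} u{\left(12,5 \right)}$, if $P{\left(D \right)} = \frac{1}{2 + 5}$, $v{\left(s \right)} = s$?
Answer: $\frac{46}{7} \approx 6.5714$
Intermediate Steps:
$P{\left(D \right)} = \frac{1}{7}$
$u{\left(j,I \right)} = 4$
$v{\left(6 \right)} + P{\left(-3 \right)} u{\left(12,5 \right)} = 6 + \frac{1}{7} \cdot 4 = 6 + \frac{4}{7} = \frac{46}{7}$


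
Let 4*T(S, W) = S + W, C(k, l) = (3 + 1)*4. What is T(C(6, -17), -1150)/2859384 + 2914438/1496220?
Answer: 126258684967/64822235280 ≈ 1.9478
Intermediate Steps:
C(k, l) = 16 (C(k, l) = 4*4 = 16)
T(S, W) = S/4 + W/4 (T(S, W) = (S + W)/4 = S/4 + W/4)
T(C(6, -17), -1150)/2859384 + 2914438/1496220 = ((1/4)*16 + (1/4)*(-1150))/2859384 + 2914438/1496220 = (4 - 575/2)*(1/2859384) + 2914438*(1/1496220) = -567/2*1/2859384 + 1457219/748110 = -189/1906256 + 1457219/748110 = 126258684967/64822235280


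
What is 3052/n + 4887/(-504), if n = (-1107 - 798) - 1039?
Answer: -55297/5152 ≈ -10.733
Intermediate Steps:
n = -2944 (n = -1905 - 1039 = -2944)
3052/n + 4887/(-504) = 3052/(-2944) + 4887/(-504) = 3052*(-1/2944) + 4887*(-1/504) = -763/736 - 543/56 = -55297/5152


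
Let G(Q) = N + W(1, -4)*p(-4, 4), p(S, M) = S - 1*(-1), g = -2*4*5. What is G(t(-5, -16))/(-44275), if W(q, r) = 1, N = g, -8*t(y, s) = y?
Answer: 43/44275 ≈ 0.00097120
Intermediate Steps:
t(y, s) = -y/8
g = -40 (g = -8*5 = -40)
p(S, M) = 1 + S (p(S, M) = S + 1 = 1 + S)
N = -40
G(Q) = -43 (G(Q) = -40 + 1*(1 - 4) = -40 + 1*(-3) = -40 - 3 = -43)
G(t(-5, -16))/(-44275) = -43/(-44275) = -43*(-1/44275) = 43/44275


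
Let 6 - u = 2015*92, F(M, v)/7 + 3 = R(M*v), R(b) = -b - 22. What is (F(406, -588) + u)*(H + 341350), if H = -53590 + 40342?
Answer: 487410941794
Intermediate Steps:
R(b) = -22 - b
F(M, v) = -175 - 7*M*v (F(M, v) = -21 + 7*(-22 - M*v) = -21 + (-154 - 7*M*v) = -175 - 7*M*v)
u = -185374 (u = 6 - 2015*92 = 6 - 1*185380 = 6 - 185380 = -185374)
H = -13248
(F(406, -588) + u)*(H + 341350) = ((-175 - 7*406*(-588)) - 185374)*(-13248 + 341350) = ((-175 + 1671096) - 185374)*328102 = (1670921 - 185374)*328102 = 1485547*328102 = 487410941794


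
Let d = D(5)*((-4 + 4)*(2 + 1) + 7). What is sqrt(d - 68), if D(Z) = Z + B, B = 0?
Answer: I*sqrt(33) ≈ 5.7446*I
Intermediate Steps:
D(Z) = Z (D(Z) = Z + 0 = Z)
d = 35 (d = 5*((-4 + 4)*(2 + 1) + 7) = 5*(0*3 + 7) = 5*(0 + 7) = 5*7 = 35)
sqrt(d - 68) = sqrt(35 - 68) = sqrt(-33) = I*sqrt(33)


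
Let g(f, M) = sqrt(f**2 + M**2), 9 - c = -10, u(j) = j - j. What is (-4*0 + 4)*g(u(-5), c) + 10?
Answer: 86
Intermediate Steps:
u(j) = 0
c = 19 (c = 9 - 1*(-10) = 9 + 10 = 19)
g(f, M) = sqrt(M**2 + f**2)
(-4*0 + 4)*g(u(-5), c) + 10 = (-4*0 + 4)*sqrt(19**2 + 0**2) + 10 = (0 + 4)*sqrt(361 + 0) + 10 = 4*sqrt(361) + 10 = 4*19 + 10 = 76 + 10 = 86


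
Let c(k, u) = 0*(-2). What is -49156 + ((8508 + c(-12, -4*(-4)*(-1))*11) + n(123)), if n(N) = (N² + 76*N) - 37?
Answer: -16208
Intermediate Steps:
c(k, u) = 0
n(N) = -37 + N² + 76*N
-49156 + ((8508 + c(-12, -4*(-4)*(-1))*11) + n(123)) = -49156 + ((8508 + 0*11) + (-37 + 123² + 76*123)) = -49156 + ((8508 + 0) + (-37 + 15129 + 9348)) = -49156 + (8508 + 24440) = -49156 + 32948 = -16208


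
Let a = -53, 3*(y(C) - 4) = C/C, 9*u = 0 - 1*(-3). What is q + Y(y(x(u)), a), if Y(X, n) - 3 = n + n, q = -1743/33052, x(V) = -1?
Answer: -3406099/33052 ≈ -103.05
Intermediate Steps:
u = 1/3 (u = (0 - 1*(-3))/9 = (0 + 3)/9 = (1/9)*3 = 1/3 ≈ 0.33333)
y(C) = 13/3 (y(C) = 4 + (C/C)/3 = 4 + (1/3)*1 = 4 + 1/3 = 13/3)
q = -1743/33052 (q = -1743*1/33052 = -1743/33052 ≈ -0.052735)
Y(X, n) = 3 + 2*n (Y(X, n) = 3 + (n + n) = 3 + 2*n)
q + Y(y(x(u)), a) = -1743/33052 + (3 + 2*(-53)) = -1743/33052 + (3 - 106) = -1743/33052 - 103 = -3406099/33052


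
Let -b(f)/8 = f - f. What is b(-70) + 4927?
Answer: 4927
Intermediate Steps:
b(f) = 0 (b(f) = -8*(f - f) = -8*0 = 0)
b(-70) + 4927 = 0 + 4927 = 4927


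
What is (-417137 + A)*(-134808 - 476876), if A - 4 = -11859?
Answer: 262407542528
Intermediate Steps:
A = -11855 (A = 4 - 11859 = -11855)
(-417137 + A)*(-134808 - 476876) = (-417137 - 11855)*(-134808 - 476876) = -428992*(-611684) = 262407542528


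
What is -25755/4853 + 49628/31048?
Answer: -139699139/37668986 ≈ -3.7086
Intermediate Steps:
-25755/4853 + 49628/31048 = -25755*1/4853 + 49628*(1/31048) = -25755/4853 + 12407/7762 = -139699139/37668986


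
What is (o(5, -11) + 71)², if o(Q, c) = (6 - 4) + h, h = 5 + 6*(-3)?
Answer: 3600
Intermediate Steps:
h = -13 (h = 5 - 18 = -13)
o(Q, c) = -11 (o(Q, c) = (6 - 4) - 13 = 2 - 13 = -11)
(o(5, -11) + 71)² = (-11 + 71)² = 60² = 3600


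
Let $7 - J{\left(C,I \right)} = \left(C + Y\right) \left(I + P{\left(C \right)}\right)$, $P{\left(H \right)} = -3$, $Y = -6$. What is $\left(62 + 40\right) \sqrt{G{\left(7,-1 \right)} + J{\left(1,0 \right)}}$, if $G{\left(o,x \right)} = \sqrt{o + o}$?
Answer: $102 \sqrt{-8 + \sqrt{14}} \approx 210.48 i$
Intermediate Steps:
$G{\left(o,x \right)} = \sqrt{2} \sqrt{o}$ ($G{\left(o,x \right)} = \sqrt{2 o} = \sqrt{2} \sqrt{o}$)
$J{\left(C,I \right)} = 7 - \left(-6 + C\right) \left(-3 + I\right)$ ($J{\left(C,I \right)} = 7 - \left(C - 6\right) \left(I - 3\right) = 7 - \left(-6 + C\right) \left(-3 + I\right)$)
$\left(62 + 40\right) \sqrt{G{\left(7,-1 \right)} + J{\left(1,0 \right)}} = \left(62 + 40\right) \sqrt{\sqrt{2} \sqrt{7} + \left(-11 + 3 \cdot 1 + 6 \cdot 0 - 1 \cdot 0\right)} = 102 \sqrt{\sqrt{14} + \left(-11 + 3 + 0 + 0\right)} = 102 \sqrt{\sqrt{14} - 8} = 102 \sqrt{-8 + \sqrt{14}}$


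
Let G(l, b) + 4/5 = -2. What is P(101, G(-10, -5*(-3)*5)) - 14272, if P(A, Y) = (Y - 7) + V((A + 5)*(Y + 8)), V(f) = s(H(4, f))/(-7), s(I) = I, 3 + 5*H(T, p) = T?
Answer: -499864/35 ≈ -14282.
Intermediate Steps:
H(T, p) = -⅗ + T/5
G(l, b) = -14/5 (G(l, b) = -⅘ - 2 = -14/5)
V(f) = -1/35 (V(f) = (-⅗ + (⅕)*4)/(-7) = (-⅗ + ⅘)*(-⅐) = (⅕)*(-⅐) = -1/35)
P(A, Y) = -246/35 + Y (P(A, Y) = (Y - 7) - 1/35 = (-7 + Y) - 1/35 = -246/35 + Y)
P(101, G(-10, -5*(-3)*5)) - 14272 = (-246/35 - 14/5) - 14272 = -344/35 - 14272 = -499864/35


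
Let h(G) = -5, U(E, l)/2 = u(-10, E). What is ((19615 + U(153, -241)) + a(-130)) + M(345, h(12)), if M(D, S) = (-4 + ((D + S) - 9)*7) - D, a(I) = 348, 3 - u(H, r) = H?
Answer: 21957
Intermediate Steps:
u(H, r) = 3 - H
U(E, l) = 26 (U(E, l) = 2*(3 - 1*(-10)) = 2*(3 + 10) = 2*13 = 26)
M(D, S) = -67 + 6*D + 7*S (M(D, S) = (-4 + (-9 + D + S)*7) - D = (-4 + (-63 + 7*D + 7*S)) - D = (-67 + 7*D + 7*S) - D = -67 + 6*D + 7*S)
((19615 + U(153, -241)) + a(-130)) + M(345, h(12)) = ((19615 + 26) + 348) + (-67 + 6*345 + 7*(-5)) = (19641 + 348) + (-67 + 2070 - 35) = 19989 + 1968 = 21957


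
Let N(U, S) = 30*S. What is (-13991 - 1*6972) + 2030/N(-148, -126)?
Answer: -1132031/54 ≈ -20964.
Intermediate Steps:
(-13991 - 1*6972) + 2030/N(-148, -126) = (-13991 - 1*6972) + 2030/((30*(-126))) = (-13991 - 6972) + 2030/(-3780) = -20963 + 2030*(-1/3780) = -20963 - 29/54 = -1132031/54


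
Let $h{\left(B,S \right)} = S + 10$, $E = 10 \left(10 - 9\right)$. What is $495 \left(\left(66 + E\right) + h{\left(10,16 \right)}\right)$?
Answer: $50490$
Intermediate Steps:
$E = 10$ ($E = 10 \left(10 - 9\right) = 10 \cdot 1 = 10$)
$h{\left(B,S \right)} = 10 + S$
$495 \left(\left(66 + E\right) + h{\left(10,16 \right)}\right) = 495 \left(\left(66 + 10\right) + \left(10 + 16\right)\right) = 495 \left(76 + 26\right) = 495 \cdot 102 = 50490$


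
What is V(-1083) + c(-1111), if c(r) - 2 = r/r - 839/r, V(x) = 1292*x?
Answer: -1554547024/1111 ≈ -1.3992e+6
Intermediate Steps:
c(r) = 3 - 839/r (c(r) = 2 + (r/r - 839/r) = 2 + (1 - 839/r) = 3 - 839/r)
V(-1083) + c(-1111) = 1292*(-1083) + (3 - 839/(-1111)) = -1399236 + (3 - 839*(-1/1111)) = -1399236 + (3 + 839/1111) = -1399236 + 4172/1111 = -1554547024/1111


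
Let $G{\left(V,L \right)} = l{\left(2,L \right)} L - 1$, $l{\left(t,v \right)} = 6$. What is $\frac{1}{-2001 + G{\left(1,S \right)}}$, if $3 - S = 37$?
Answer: $- \frac{1}{2206} \approx -0.00045331$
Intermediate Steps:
$S = -34$ ($S = 3 - 37 = -34$)
$G{\left(V,L \right)} = -1 + 6 L$ ($G{\left(V,L \right)} = 6 L - 1 = -1 + 6 L$)
$\frac{1}{-2001 + G{\left(1,S \right)}} = \frac{1}{-2001 + \left(-1 + 6 \left(-34\right)\right)} = \frac{1}{-2001 - 205} = \frac{1}{-2206} = - \frac{1}{2206}$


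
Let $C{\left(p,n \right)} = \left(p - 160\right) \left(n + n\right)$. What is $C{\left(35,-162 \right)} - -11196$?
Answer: $51696$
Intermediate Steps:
$C{\left(p,n \right)} = 2 n \left(-160 + p\right)$ ($C{\left(p,n \right)} = \left(-160 + p\right) 2 n = 2 n \left(-160 + p\right)$)
$C{\left(35,-162 \right)} - -11196 = 2 \left(-162\right) \left(-160 + 35\right) - -11196 = 2 \left(-162\right) \left(-125\right) + 11196 = 40500 + 11196 = 51696$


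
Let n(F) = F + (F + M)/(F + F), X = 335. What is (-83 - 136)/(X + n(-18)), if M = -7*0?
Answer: -438/635 ≈ -0.68976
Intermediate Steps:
M = 0
n(F) = ½ + F (n(F) = F + (F + 0)/(F + F) = F + F/((2*F)) = F + F*(1/(2*F)) = F + ½ = ½ + F)
(-83 - 136)/(X + n(-18)) = (-83 - 136)/(335 + (½ - 18)) = -219/(335 - 35/2) = -219/635/2 = -219*2/635 = -438/635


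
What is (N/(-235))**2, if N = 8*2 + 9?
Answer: 25/2209 ≈ 0.011317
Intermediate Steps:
N = 25 (N = 16 + 9 = 25)
(N/(-235))**2 = (25/(-235))**2 = (25*(-1/235))**2 = (-5/47)**2 = 25/2209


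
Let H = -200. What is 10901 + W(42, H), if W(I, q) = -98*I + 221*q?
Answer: -37415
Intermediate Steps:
10901 + W(42, H) = 10901 + (-98*42 + 221*(-200)) = 10901 + (-4116 - 44200) = 10901 - 48316 = -37415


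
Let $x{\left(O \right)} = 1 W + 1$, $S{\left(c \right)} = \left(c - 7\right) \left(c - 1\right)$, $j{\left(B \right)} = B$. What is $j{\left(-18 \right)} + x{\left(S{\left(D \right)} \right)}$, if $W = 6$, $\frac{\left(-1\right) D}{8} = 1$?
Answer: $-11$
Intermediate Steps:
$D = -8$ ($D = \left(-8\right) 1 = -8$)
$S{\left(c \right)} = \left(-1 + c\right) \left(-7 + c\right)$ ($S{\left(c \right)} = \left(-7 + c\right) \left(-1 + c\right) = \left(-1 + c\right) \left(-7 + c\right)$)
$x{\left(O \right)} = 7$ ($x{\left(O \right)} = 1 \cdot 6 + 1 = 6 + 1 = 7$)
$j{\left(-18 \right)} + x{\left(S{\left(D \right)} \right)} = -18 + 7 = -11$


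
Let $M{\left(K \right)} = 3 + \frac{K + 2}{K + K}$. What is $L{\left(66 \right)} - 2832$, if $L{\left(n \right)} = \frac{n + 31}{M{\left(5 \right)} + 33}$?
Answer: $- \frac{1038374}{367} \approx -2829.4$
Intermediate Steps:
$M{\left(K \right)} = 3 + \frac{2 + K}{2 K}$
$L{\left(n \right)} = \frac{310}{367} + \frac{10 n}{367}$ ($L{\left(n \right)} = \frac{n + 31}{\left(\frac{7}{2} + \frac{1}{5}\right) + 33} = \frac{31 + n}{\left(\frac{7}{2} + \frac{1}{5}\right) + 33} = \frac{31 + n}{\frac{37}{10} + 33} = \frac{31 + n}{\frac{367}{10}} = \left(31 + n\right) \frac{10}{367} = \frac{310}{367} + \frac{10 n}{367}$)
$L{\left(66 \right)} - 2832 = \left(\frac{310}{367} + \frac{10}{367} \cdot 66\right) - 2832 = \left(\frac{310}{367} + \frac{660}{367}\right) - 2832 = \frac{970}{367} - 2832 = - \frac{1038374}{367}$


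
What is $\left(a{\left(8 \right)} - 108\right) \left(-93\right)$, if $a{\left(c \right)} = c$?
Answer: $9300$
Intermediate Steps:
$\left(a{\left(8 \right)} - 108\right) \left(-93\right) = \left(8 - 108\right) \left(-93\right) = \left(-100\right) \left(-93\right) = 9300$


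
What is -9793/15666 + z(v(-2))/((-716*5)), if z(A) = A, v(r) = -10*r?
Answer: -252659/400602 ≈ -0.63070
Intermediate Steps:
-9793/15666 + z(v(-2))/((-716*5)) = -9793/15666 + (-10*(-2))/((-716*5)) = -9793*1/15666 + 20/(-3580) = -1399/2238 + 20*(-1/3580) = -1399/2238 - 1/179 = -252659/400602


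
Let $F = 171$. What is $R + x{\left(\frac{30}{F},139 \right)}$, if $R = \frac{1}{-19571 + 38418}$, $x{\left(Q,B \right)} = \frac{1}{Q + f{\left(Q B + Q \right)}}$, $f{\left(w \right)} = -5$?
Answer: $- \frac{1074004}{5182925} \approx -0.20722$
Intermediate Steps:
$x{\left(Q,B \right)} = \frac{1}{-5 + Q}$ ($x{\left(Q,B \right)} = \frac{1}{Q - 5} = \frac{1}{-5 + Q}$)
$R = \frac{1}{18847} \approx 5.3059 \cdot 10^{-5}$
$R + x{\left(\frac{30}{F},139 \right)} = \frac{1}{18847} + \frac{1}{-5 + \frac{30}{171}} = \frac{1}{18847} + \frac{1}{-5 + 30 \cdot \frac{1}{171}} = \frac{1}{18847} + \frac{1}{-5 + \frac{10}{57}} = \frac{1}{18847} + \frac{1}{- \frac{275}{57}} = \frac{1}{18847} - \frac{57}{275} = - \frac{1074004}{5182925}$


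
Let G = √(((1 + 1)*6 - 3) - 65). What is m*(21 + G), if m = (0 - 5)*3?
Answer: -315 - 30*I*√14 ≈ -315.0 - 112.25*I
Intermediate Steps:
G = 2*I*√14 (G = √((2*6 - 3) - 65) = √((12 - 3) - 65) = √(9 - 65) = √(-56) = 2*I*√14 ≈ 7.4833*I)
m = -15 (m = -5*3 = -15)
m*(21 + G) = -15*(21 + 2*I*√14) = -315 - 30*I*√14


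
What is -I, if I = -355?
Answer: 355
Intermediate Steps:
-I = -1*(-355) = 355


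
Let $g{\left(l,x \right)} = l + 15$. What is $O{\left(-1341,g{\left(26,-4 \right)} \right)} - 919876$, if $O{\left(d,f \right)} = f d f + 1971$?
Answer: $-3172126$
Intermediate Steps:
$g{\left(l,x \right)} = 15 + l$
$O{\left(d,f \right)} = 1971 + d f^{2}$ ($O{\left(d,f \right)} = d f f + 1971 = d f^{2} + 1971 = 1971 + d f^{2}$)
$O{\left(-1341,g{\left(26,-4 \right)} \right)} - 919876 = \left(1971 - 1341 \left(15 + 26\right)^{2}\right) - 919876 = \left(1971 - 1341 \cdot 41^{2}\right) - 919876 = \left(1971 - 2254221\right) - 919876 = -2252250 - 919876 = -3172126$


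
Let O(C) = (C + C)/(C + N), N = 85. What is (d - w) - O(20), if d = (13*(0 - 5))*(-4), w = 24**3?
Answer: -284852/21 ≈ -13564.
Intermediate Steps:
w = 13824
d = 260 (d = (13*(-5))*(-4) = -65*(-4) = 260)
O(C) = 2*C/(85 + C) (O(C) = (C + C)/(C + 85) = (2*C)/(85 + C) = 2*C/(85 + C))
(d - w) - O(20) = (260 - 1*13824) - 2*20/(85 + 20) = (260 - 13824) - 2*20/105 = -13564 - 2*20/105 = -13564 - 1*8/21 = -13564 - 8/21 = -284852/21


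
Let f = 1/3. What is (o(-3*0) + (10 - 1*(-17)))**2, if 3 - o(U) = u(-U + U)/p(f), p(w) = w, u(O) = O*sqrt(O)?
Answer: 900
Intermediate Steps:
f = 1/3 ≈ 0.33333
u(O) = O**(3/2)
o(U) = 3 (o(U) = 3 - (-U + U)**(3/2)/1/3 = 3 - 0**(3/2)*3 = 3 - 0*3 = 3 - 1*0 = 3 + 0 = 3)
(o(-3*0) + (10 - 1*(-17)))**2 = (3 + (10 - 1*(-17)))**2 = (3 + (10 + 17))**2 = (3 + 27)**2 = 30**2 = 900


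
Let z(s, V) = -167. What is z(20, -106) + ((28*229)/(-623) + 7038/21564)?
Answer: -18868443/106622 ≈ -176.97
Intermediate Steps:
z(20, -106) + ((28*229)/(-623) + 7038/21564) = -167 + ((28*229)/(-623) + 7038/21564) = -167 + (6412*(-1/623) + 7038*(1/21564)) = -167 + (-916/89 + 391/1198) = -167 - 1062569/106622 = -18868443/106622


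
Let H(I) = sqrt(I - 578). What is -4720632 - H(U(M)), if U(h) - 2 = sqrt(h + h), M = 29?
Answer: -4720632 - I*sqrt(576 - sqrt(58)) ≈ -4.7206e+6 - 23.841*I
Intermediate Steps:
U(h) = 2 + sqrt(2)*sqrt(h) (U(h) = 2 + sqrt(h + h) = 2 + sqrt(2*h) = 2 + sqrt(2)*sqrt(h))
H(I) = sqrt(-578 + I)
-4720632 - H(U(M)) = -4720632 - sqrt(-578 + (2 + sqrt(2)*sqrt(29))) = -4720632 - sqrt(-578 + (2 + sqrt(58))) = -4720632 - sqrt(-576 + sqrt(58))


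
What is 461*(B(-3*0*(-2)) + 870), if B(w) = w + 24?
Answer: 412134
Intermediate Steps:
B(w) = 24 + w
461*(B(-3*0*(-2)) + 870) = 461*((24 - 3*0*(-2)) + 870) = 461*((24 + 0*(-2)) + 870) = 461*((24 + 0) + 870) = 461*(24 + 870) = 461*894 = 412134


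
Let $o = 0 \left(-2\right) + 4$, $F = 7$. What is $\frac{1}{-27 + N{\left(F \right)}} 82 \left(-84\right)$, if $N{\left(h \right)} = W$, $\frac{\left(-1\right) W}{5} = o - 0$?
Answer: $\frac{6888}{47} \approx 146.55$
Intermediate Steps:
$o = 4$ ($o = 0 + 4 = 4$)
$W = -20$ ($W = - 5 \left(4 - 0\right) = - 5 \left(4 + 0\right) = \left(-5\right) 4 = -20$)
$N{\left(h \right)} = -20$
$\frac{1}{-27 + N{\left(F \right)}} 82 \left(-84\right) = \frac{1}{-27 - 20} \cdot 82 \left(-84\right) = \frac{1}{-47} \cdot 82 \left(-84\right) = \left(- \frac{1}{47}\right) 82 \left(-84\right) = \left(- \frac{82}{47}\right) \left(-84\right) = \frac{6888}{47}$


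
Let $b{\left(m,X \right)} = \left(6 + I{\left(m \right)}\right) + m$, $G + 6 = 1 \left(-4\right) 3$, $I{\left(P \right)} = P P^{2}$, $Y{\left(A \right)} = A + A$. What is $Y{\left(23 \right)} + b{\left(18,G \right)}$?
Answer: $5902$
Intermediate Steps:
$Y{\left(A \right)} = 2 A$
$I{\left(P \right)} = P^{3}$
$G = -18$ ($G = -6 + 1 \left(-4\right) 3 = -6 - 12 = -18$)
$b{\left(m,X \right)} = 6 + m + m^{3}$ ($b{\left(m,X \right)} = \left(6 + m^{3}\right) + m = 6 + m + m^{3}$)
$Y{\left(23 \right)} + b{\left(18,G \right)} = 2 \cdot 23 + \left(6 + 18 + 18^{3}\right) = 46 + \left(6 + 18 + 5832\right) = 46 + 5856 = 5902$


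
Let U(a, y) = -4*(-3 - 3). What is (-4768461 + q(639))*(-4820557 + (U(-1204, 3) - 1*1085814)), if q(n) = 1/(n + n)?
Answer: 35993828835567479/1278 ≈ 2.8164e+13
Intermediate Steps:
U(a, y) = 24 (U(a, y) = -4*(-6) = 24)
q(n) = 1/(2*n)
(-4768461 + q(639))*(-4820557 + (U(-1204, 3) - 1*1085814)) = (-4768461 + (1/2)/639)*(-4820557 + (24 - 1*1085814)) = (-4768461 + (1/2)*(1/639))*(-4820557 + (24 - 1085814)) = (-4768461 + 1/1278)*(-4820557 - 1085790) = -6094093157/1278*(-5906347) = 35993828835567479/1278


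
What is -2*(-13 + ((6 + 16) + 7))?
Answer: -32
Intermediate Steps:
-2*(-13 + ((6 + 16) + 7)) = -2*(-13 + (22 + 7)) = -2*(-13 + 29) = -2*16 = -32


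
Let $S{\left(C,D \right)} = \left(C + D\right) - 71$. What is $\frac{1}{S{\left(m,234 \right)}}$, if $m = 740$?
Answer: $\frac{1}{903} \approx 0.0011074$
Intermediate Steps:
$S{\left(C,D \right)} = -71 + C + D$
$\frac{1}{S{\left(m,234 \right)}} = \frac{1}{-71 + 740 + 234} = \frac{1}{903}$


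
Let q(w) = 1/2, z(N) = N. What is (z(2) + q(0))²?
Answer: 25/4 ≈ 6.2500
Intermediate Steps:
q(w) = ½
(z(2) + q(0))² = (2 + ½)² = (5/2)² = 25/4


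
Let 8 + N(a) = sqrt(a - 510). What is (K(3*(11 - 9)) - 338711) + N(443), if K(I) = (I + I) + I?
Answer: -338701 + I*sqrt(67) ≈ -3.387e+5 + 8.1853*I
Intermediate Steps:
N(a) = -8 + sqrt(-510 + a) (N(a) = -8 + sqrt(a - 510) = -8 + sqrt(-510 + a))
K(I) = 3*I (K(I) = 2*I + I = 3*I)
(K(3*(11 - 9)) - 338711) + N(443) = (3*(3*(11 - 9)) - 338711) + (-8 + sqrt(-510 + 443)) = (3*(3*2) - 338711) + (-8 + sqrt(-67)) = (3*6 - 338711) + (-8 + I*sqrt(67)) = (18 - 338711) + (-8 + I*sqrt(67)) = -338693 + (-8 + I*sqrt(67)) = -338701 + I*sqrt(67)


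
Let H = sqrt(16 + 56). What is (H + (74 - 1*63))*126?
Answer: 1386 + 756*sqrt(2) ≈ 2455.1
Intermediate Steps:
H = 6*sqrt(2) (H = sqrt(72) = 6*sqrt(2) ≈ 8.4853)
(H + (74 - 1*63))*126 = (6*sqrt(2) + (74 - 1*63))*126 = (6*sqrt(2) + (74 - 63))*126 = (6*sqrt(2) + 11)*126 = (11 + 6*sqrt(2))*126 = 1386 + 756*sqrt(2)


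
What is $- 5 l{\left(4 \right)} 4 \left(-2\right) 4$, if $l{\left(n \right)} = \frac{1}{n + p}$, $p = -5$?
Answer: $-160$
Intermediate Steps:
$l{\left(n \right)} = \frac{1}{-5 + n}$ ($l{\left(n \right)} = \frac{1}{n - 5} = \frac{1}{-5 + n}$)
$- 5 l{\left(4 \right)} 4 \left(-2\right) 4 = - \frac{5}{-5 + 4} \cdot 4 \left(-2\right) 4 = - \frac{5}{-1} \cdot 4 \left(-2\right) 4 = \left(-5\right) \left(-1\right) 4 \left(-2\right) 4 = 5 \cdot 4 \left(-2\right) 4 = 20 \left(-2\right) 4 = \left(-40\right) 4 = -160$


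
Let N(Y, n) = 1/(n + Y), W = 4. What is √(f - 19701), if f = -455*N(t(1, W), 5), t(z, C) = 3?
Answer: I*√316126/4 ≈ 140.56*I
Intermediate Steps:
N(Y, n) = 1/(Y + n)
f = -455/8 (f = -455/(3 + 5) = -455/8 ≈ -56.875)
√(f - 19701) = √(-455/8 - 19701) = √(-158063/8) = I*√316126/4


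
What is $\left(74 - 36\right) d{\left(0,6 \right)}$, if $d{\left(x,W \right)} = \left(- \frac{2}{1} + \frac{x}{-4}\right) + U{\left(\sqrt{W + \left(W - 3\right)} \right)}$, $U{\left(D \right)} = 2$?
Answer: $0$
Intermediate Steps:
$d{\left(x,W \right)} = - \frac{x}{4}$ ($d{\left(x,W \right)} = \left(- \frac{2}{1} + \frac{x}{-4}\right) + 2 = \left(\left(-2\right) 1 + x \left(- \frac{1}{4}\right)\right) + 2 = \left(-2 - \frac{x}{4}\right) + 2 = - \frac{x}{4}$)
$\left(74 - 36\right) d{\left(0,6 \right)} = \left(74 - 36\right) \left(\left(- \frac{1}{4}\right) 0\right) = 38 \cdot 0 = 0$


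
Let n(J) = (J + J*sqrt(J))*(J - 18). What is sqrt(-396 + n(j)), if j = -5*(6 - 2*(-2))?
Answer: 2*sqrt(751 + 4250*I*sqrt(2)) ≈ 116.69 + 103.02*I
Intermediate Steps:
j = -50 (j = -5*(6 + 4) = -5*10 = -50)
n(J) = (-18 + J)*(J + J**(3/2)) (n(J) = (J + J**(3/2))*(-18 + J) = (-18 + J)*(J + J**(3/2)))
sqrt(-396 + n(j)) = sqrt(-396 + ((-50)**2 + (-50)**(5/2) - 18*(-50) - (-4500)*I*sqrt(2))) = sqrt(-396 + (2500 + 12500*I*sqrt(2) + 900 - (-4500)*I*sqrt(2))) = sqrt(-396 + (2500 + 12500*I*sqrt(2) + 900 + 4500*I*sqrt(2))) = sqrt(-396 + (3400 + 17000*I*sqrt(2))) = sqrt(3004 + 17000*I*sqrt(2))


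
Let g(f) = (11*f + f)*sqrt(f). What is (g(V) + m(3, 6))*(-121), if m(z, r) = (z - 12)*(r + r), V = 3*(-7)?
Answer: 13068 + 30492*I*sqrt(21) ≈ 13068.0 + 1.3973e+5*I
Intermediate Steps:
V = -21
g(f) = 12*f**(3/2) (g(f) = (12*f)*sqrt(f) = 12*f**(3/2))
m(z, r) = 2*r*(-12 + z) (m(z, r) = (-12 + z)*(2*r) = 2*r*(-12 + z))
(g(V) + m(3, 6))*(-121) = (12*(-21)**(3/2) + 2*6*(-12 + 3))*(-121) = (12*(-21*I*sqrt(21)) + 2*6*(-9))*(-121) = (-252*I*sqrt(21) - 108)*(-121) = (-108 - 252*I*sqrt(21))*(-121) = 13068 + 30492*I*sqrt(21)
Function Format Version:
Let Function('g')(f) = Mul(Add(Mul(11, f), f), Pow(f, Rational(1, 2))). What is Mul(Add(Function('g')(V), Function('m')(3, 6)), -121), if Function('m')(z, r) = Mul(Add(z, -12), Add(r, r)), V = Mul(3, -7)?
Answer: Add(13068, Mul(30492, I, Pow(21, Rational(1, 2)))) ≈ Add(13068., Mul(1.3973e+5, I))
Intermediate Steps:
V = -21
Function('g')(f) = Mul(12, Pow(f, Rational(3, 2))) (Function('g')(f) = Mul(Mul(12, f), Pow(f, Rational(1, 2))) = Mul(12, Pow(f, Rational(3, 2))))
Function('m')(z, r) = Mul(2, r, Add(-12, z)) (Function('m')(z, r) = Mul(Add(-12, z), Mul(2, r)) = Mul(2, r, Add(-12, z)))
Mul(Add(Function('g')(V), Function('m')(3, 6)), -121) = Mul(Add(Mul(12, Pow(-21, Rational(3, 2))), Mul(2, 6, Add(-12, 3))), -121) = Mul(Add(Mul(12, Mul(-21, I, Pow(21, Rational(1, 2)))), Mul(2, 6, -9)), -121) = Mul(Add(Mul(-252, I, Pow(21, Rational(1, 2))), -108), -121) = Mul(Add(-108, Mul(-252, I, Pow(21, Rational(1, 2)))), -121) = Add(13068, Mul(30492, I, Pow(21, Rational(1, 2))))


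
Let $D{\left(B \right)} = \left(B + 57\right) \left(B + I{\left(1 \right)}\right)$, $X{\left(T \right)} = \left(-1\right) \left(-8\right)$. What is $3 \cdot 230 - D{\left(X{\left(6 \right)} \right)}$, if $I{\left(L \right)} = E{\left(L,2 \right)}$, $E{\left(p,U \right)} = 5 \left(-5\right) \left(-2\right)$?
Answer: $-3080$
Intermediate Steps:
$E{\left(p,U \right)} = 50$ ($E{\left(p,U \right)} = \left(-25\right) \left(-2\right) = 50$)
$I{\left(L \right)} = 50$
$X{\left(T \right)} = 8$
$D{\left(B \right)} = \left(50 + B\right) \left(57 + B\right)$ ($D{\left(B \right)} = \left(B + 57\right) \left(B + 50\right) = \left(57 + B\right) \left(50 + B\right) = \left(50 + B\right) \left(57 + B\right)$)
$3 \cdot 230 - D{\left(X{\left(6 \right)} \right)} = 3 \cdot 230 - \left(2850 + 8^{2} + 107 \cdot 8\right) = 690 - \left(2850 + 64 + 856\right) = 690 - 3770 = -3080$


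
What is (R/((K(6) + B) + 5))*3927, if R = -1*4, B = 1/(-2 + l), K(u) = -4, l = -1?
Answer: -23562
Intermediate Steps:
B = -⅓ (B = 1/(-2 - 1) = 1/(-3) = -⅓ ≈ -0.33333)
R = -4
(R/((K(6) + B) + 5))*3927 = -4/((-4 - ⅓) + 5)*3927 = -4/(-13/3 + 5)*3927 = -4/⅔*3927 = -4*3/2*3927 = -6*3927 = -23562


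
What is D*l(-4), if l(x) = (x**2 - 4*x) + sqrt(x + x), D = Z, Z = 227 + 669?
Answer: 28672 + 1792*I*sqrt(2) ≈ 28672.0 + 2534.3*I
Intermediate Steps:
Z = 896
D = 896
l(x) = x**2 - 4*x + sqrt(2)*sqrt(x) (l(x) = (x**2 - 4*x) + sqrt(2*x) = (x**2 - 4*x) + sqrt(2)*sqrt(x) = x**2 - 4*x + sqrt(2)*sqrt(x))
D*l(-4) = 896*((-4)**2 - 4*(-4) + sqrt(2)*sqrt(-4)) = 896*(16 + 16 + sqrt(2)*(2*I)) = 896*(16 + 16 + 2*I*sqrt(2)) = 896*(32 + 2*I*sqrt(2)) = 28672 + 1792*I*sqrt(2)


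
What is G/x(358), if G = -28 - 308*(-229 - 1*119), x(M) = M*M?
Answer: 26789/32041 ≈ 0.83609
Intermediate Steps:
x(M) = M²
G = 107156 (G = -28 - 308*(-229 - 119) = -28 - 308*(-348) = -28 + 107184 = 107156)
G/x(358) = 107156/(358²) = 107156/128164 = 107156*(1/128164) = 26789/32041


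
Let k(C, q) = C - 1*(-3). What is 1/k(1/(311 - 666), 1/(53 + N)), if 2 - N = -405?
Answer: 355/1064 ≈ 0.33365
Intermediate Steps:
N = 407 (N = 2 - 1*(-405) = 2 + 405 = 407)
k(C, q) = 3 + C (k(C, q) = C + 3 = 3 + C)
1/k(1/(311 - 666), 1/(53 + N)) = 1/(3 + 1/(311 - 666)) = 1/(3 + 1/(-355)) = 1/(3 - 1/355) = 1/(1064/355) = 355/1064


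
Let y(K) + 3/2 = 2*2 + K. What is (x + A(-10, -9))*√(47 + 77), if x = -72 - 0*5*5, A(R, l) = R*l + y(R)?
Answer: 21*√31 ≈ 116.92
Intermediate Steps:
y(K) = 5/2 + K (y(K) = -3/2 + (2*2 + K) = -3/2 + (4 + K) = 5/2 + K)
A(R, l) = 5/2 + R + R*l (A(R, l) = R*l + (5/2 + R) = 5/2 + R + R*l)
x = -72 (x = -72 - 0*5 = -72 - 1*0 = -72 + 0 = -72)
(x + A(-10, -9))*√(47 + 77) = (-72 + (5/2 - 10 - 10*(-9)))*√(47 + 77) = (-72 + (5/2 - 10 + 90))*√124 = (-72 + 165/2)*(2*√31) = 21*(2*√31)/2 = 21*√31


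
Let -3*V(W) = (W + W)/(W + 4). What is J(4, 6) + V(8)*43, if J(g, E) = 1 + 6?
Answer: -109/9 ≈ -12.111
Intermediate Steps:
V(W) = -2*W/(3*(4 + W)) (V(W) = -(W + W)/(3*(W + 4)) = -2*W/(3*(4 + W)))
J(g, E) = 7
J(4, 6) + V(8)*43 = 7 - 2*8/(12 + 3*8)*43 = 7 - 2*8/(12 + 24)*43 = 7 - 2*8/36*43 = 7 - 2*8*1/36*43 = 7 - 4/9*43 = 7 - 172/9 = -109/9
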